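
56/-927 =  - 56/927 = - 0.06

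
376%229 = 147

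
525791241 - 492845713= 32945528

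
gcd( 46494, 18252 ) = 54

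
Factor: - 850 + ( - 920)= -2^1 *3^1*5^1*59^1 = - 1770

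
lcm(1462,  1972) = 84796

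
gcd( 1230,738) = 246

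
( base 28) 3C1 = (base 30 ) 2tj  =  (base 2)101010000001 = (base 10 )2689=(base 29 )35l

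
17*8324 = 141508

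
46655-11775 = 34880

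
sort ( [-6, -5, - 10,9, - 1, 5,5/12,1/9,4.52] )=[ - 10, - 6, - 5, - 1,1/9,5/12,4.52,5,9] 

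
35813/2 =17906 + 1/2 = 17906.50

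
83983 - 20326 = 63657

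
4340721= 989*4389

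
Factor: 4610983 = 13^1*41^2*211^1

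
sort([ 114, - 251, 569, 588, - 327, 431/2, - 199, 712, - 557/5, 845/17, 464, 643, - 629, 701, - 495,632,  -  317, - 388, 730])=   [ - 629, - 495, - 388, - 327, - 317, - 251, - 199, - 557/5, 845/17,114, 431/2  ,  464,  569,588, 632, 643,701, 712, 730]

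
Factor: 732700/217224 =425/126 = 2^( - 1 )*3^( - 2)*  5^2*7^( - 1 )*17^1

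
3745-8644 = - 4899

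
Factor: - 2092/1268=  -  317^(-1) *523^1 = - 523/317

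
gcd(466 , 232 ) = 2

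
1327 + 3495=4822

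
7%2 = 1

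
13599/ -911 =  - 15 + 66/911 = - 14.93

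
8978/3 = 8978/3 = 2992.67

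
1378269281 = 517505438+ 860763843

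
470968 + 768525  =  1239493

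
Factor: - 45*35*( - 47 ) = 3^2*5^2*7^1 *47^1 = 74025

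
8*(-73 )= - 584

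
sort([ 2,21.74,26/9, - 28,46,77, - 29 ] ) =[ - 29,- 28,2,26/9,21.74,46,77]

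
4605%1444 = 273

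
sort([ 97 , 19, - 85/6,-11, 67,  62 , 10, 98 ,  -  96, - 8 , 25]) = [ -96, -85/6, - 11,-8, 10, 19, 25,  62, 67,97,  98 ] 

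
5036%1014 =980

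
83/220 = 83/220=0.38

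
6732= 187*36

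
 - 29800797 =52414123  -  82214920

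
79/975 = 79/975= 0.08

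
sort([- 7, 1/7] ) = [ - 7,  1/7]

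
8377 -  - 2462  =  10839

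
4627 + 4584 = 9211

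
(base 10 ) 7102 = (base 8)15676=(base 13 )3304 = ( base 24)c7m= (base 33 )6H7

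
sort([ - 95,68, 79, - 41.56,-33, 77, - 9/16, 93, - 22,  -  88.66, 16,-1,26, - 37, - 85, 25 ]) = [ - 95, - 88.66, - 85, - 41.56,-37, - 33,-22,-1, - 9/16, 16, 25, 26, 68,  77, 79,93 ]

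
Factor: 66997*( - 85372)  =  -2^2*7^2*17^1*  563^1*3049^1 = -5719667884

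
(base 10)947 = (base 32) tj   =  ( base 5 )12242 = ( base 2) 1110110011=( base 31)uh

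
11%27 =11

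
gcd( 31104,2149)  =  1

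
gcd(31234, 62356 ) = 14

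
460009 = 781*589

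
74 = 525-451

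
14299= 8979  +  5320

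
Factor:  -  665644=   -  2^2*7^1*23773^1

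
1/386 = 1/386 =0.00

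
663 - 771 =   -  108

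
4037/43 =93  +  38/43 = 93.88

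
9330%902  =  310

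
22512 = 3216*7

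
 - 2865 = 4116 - 6981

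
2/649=2/649 = 0.00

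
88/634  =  44/317=0.14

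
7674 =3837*2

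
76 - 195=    - 119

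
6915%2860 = 1195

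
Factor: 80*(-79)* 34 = -214880 = -2^5*5^1*17^1*79^1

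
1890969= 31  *60999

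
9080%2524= 1508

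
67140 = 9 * 7460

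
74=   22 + 52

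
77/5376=11/768 = 0.01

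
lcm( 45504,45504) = 45504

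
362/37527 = 362/37527 = 0.01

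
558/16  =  279/8 = 34.88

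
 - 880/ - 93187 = 880/93187  =  0.01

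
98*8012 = 785176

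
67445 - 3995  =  63450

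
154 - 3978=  - 3824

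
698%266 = 166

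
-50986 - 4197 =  - 55183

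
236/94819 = 236/94819 = 0.00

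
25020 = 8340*3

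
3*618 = 1854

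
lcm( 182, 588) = 7644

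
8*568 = 4544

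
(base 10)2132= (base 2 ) 100001010100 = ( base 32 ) 22k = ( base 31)26O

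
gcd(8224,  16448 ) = 8224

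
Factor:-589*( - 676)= 398164 =2^2*13^2*19^1 *31^1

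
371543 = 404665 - 33122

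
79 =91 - 12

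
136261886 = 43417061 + 92844825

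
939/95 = 939/95 = 9.88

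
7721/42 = 1103/6 = 183.83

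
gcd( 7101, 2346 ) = 3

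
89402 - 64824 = 24578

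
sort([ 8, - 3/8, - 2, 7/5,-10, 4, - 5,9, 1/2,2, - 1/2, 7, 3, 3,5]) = [ - 10, - 5, -2, - 1/2, - 3/8, 1/2, 7/5,2,3, 3,4,5, 7,  8, 9] 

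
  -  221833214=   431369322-653202536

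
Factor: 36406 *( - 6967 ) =  -  2^1*109^1*167^1*6967^1  =  - 253640602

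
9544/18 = 4772/9 = 530.22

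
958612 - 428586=530026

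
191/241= 191/241  =  0.79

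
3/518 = 3/518 = 0.01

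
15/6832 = 15/6832 = 0.00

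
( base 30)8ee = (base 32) 7ei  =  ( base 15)23DE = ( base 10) 7634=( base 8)16722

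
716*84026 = 60162616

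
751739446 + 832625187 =1584364633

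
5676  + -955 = 4721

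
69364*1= 69364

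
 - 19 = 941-960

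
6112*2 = 12224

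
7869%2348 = 825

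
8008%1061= 581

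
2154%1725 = 429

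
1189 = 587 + 602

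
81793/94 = 81793/94 =870.14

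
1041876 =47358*22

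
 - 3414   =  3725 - 7139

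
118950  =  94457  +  24493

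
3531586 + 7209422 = 10741008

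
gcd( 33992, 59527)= 1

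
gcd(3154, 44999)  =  1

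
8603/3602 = 8603/3602=2.39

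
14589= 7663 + 6926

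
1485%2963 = 1485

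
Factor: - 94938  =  -2^1*3^1 * 15823^1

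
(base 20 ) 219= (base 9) 1121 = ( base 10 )829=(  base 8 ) 1475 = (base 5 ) 11304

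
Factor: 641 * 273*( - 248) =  - 2^3*3^1*7^1*13^1*31^1*641^1 = - 43398264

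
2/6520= 1/3260=   0.00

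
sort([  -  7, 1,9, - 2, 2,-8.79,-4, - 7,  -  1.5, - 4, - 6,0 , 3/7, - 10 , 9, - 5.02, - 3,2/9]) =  [- 10, - 8.79,-7,- 7, -6,-5.02, -4,-4, - 3,-2,-1.5,0,2/9,  3/7 , 1,2,9,9]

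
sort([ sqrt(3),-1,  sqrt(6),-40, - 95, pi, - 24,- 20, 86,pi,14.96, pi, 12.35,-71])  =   [-95,-71, - 40 , - 24, -20, -1, sqrt(3),  sqrt( 6 ),pi, pi, pi, 12.35, 14.96, 86]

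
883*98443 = 86925169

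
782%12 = 2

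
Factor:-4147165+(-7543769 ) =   -  11690934 = - 2^1*3^1*17^1*114617^1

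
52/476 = 13/119 = 0.11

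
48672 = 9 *5408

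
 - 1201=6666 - 7867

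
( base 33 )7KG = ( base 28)agb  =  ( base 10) 8299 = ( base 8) 20153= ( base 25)D6O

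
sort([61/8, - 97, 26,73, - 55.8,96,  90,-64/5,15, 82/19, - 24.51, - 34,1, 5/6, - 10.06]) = [ - 97, - 55.8, - 34 , - 24.51, - 64/5 , - 10.06, 5/6, 1,82/19, 61/8,15,26, 73,90 , 96]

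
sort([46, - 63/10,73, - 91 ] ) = [ - 91, - 63/10,  46 , 73 ] 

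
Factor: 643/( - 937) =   -  643^1*937^ (-1 ) 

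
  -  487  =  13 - 500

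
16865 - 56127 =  - 39262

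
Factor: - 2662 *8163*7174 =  - 155890345644=- 2^2 * 3^2*11^3*17^1*211^1*907^1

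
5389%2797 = 2592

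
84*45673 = 3836532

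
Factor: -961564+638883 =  - 322681=- 223^1 * 1447^1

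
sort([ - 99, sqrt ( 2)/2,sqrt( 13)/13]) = [ - 99,sqrt( 13)/13, sqrt( 2 )/2 ] 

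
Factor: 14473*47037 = 3^1*41^1*353^1*15679^1 = 680766501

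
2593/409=2593/409 = 6.34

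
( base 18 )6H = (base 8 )175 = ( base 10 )125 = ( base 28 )4d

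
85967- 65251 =20716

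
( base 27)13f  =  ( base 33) P0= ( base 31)QJ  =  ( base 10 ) 825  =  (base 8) 1471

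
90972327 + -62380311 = 28592016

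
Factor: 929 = 929^1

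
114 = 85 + 29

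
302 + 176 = 478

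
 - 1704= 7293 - 8997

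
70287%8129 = 5255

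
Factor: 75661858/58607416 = 37830929/29303708 = 2^( - 2 ) * 7^ ( - 1) * 23^1*433^( - 1 )*2417^( - 1)*1644823^1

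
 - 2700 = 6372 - 9072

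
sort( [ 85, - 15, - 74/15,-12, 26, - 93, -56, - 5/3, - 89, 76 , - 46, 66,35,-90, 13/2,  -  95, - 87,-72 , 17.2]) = [ - 95, -93, - 90, - 89,  -  87, - 72,-56, - 46, -15, - 12, - 74/15, -5/3, 13/2,17.2, 26, 35,66, 76, 85 ] 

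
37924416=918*41312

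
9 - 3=6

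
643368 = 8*80421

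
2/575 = 2/575  =  0.00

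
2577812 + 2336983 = 4914795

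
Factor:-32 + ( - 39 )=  - 71^1 = -71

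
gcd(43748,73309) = 1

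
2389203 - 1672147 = 717056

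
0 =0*388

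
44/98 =22/49 =0.45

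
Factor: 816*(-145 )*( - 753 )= 2^4*3^2*5^1*17^1 * 29^1*251^1 = 89094960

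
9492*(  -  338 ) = -3208296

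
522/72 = 29/4 = 7.25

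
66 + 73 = 139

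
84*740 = 62160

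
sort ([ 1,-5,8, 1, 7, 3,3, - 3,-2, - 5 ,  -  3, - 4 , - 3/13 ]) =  [ - 5, - 5,- 4  ,-3, - 3, - 2 ,-3/13,1,1,3 , 3,7, 8]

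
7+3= 10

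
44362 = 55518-11156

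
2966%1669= 1297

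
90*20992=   1889280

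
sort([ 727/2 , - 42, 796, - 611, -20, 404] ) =[ - 611,- 42, - 20,  727/2, 404,796 ] 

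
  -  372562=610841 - 983403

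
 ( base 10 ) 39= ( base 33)16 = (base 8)47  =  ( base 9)43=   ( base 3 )1110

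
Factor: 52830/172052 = 26415/86026  =  2^( - 1 )*3^2*5^1 * 587^1*43013^( - 1)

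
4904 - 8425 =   -  3521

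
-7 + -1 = -8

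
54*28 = 1512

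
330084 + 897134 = 1227218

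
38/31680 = 19/15840  =  0.00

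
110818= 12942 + 97876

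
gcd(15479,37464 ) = 1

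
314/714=157/357 = 0.44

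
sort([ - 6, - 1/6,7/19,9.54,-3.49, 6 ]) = [ - 6,-3.49 , - 1/6,7/19,6,9.54]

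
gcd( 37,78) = 1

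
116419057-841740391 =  - 725321334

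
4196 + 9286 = 13482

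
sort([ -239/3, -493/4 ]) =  [-493/4, - 239/3 ] 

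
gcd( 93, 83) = 1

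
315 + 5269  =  5584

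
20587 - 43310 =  - 22723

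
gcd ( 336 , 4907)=7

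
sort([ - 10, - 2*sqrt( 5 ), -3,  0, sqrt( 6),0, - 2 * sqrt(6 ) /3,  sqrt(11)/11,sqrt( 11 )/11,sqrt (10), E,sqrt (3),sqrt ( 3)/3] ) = [ - 10, - 2*sqrt( 5 ), - 3,-2*sqrt( 6)/3,0 , 0, sqrt( 11)/11, sqrt( 11 )/11,sqrt( 3)/3,sqrt( 3 ),sqrt(6),E , sqrt( 10)] 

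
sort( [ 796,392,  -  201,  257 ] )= [-201,257,392, 796]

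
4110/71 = 4110/71 = 57.89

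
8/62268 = 2/15567 = 0.00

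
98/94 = 1 + 2/47 = 1.04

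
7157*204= 1460028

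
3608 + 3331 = 6939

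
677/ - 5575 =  - 677/5575=   - 0.12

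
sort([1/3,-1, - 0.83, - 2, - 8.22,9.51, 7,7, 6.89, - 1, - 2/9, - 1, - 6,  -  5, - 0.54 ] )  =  [ - 8.22, - 6, - 5,-2, - 1 ,  -  1, - 1,  -  0.83,- 0.54,  -  2/9,1/3, 6.89, 7,7,9.51 ] 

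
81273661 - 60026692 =21246969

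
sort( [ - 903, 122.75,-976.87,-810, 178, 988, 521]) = [-976.87  ,-903,- 810,122.75, 178,521, 988 ]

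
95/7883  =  95/7883 = 0.01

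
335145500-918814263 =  - 583668763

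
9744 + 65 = 9809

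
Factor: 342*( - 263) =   -  89946= - 2^1*3^2 * 19^1*263^1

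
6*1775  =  10650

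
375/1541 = 375/1541 = 0.24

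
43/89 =43/89 = 0.48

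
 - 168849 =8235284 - 8404133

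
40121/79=507+68/79 = 507.86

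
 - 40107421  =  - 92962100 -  - 52854679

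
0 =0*56198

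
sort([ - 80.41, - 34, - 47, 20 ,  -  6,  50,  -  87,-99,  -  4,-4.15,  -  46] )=[ - 99, - 87,- 80.41, - 47,  -  46,  -  34, - 6,  -  4.15, - 4 , 20, 50] 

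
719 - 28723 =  - 28004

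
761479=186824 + 574655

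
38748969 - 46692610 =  - 7943641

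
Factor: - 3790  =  -2^1*5^1*379^1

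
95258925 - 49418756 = 45840169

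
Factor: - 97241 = -97241^1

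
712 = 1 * 712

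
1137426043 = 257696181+879729862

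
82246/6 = 41123/3 = 13707.67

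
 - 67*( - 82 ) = 5494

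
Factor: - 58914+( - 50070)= - 2^3*3^1*19^1*239^1 = - 108984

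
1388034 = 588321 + 799713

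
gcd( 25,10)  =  5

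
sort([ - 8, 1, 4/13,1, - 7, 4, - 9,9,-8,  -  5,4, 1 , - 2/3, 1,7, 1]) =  [- 9 , - 8, - 8  ,-7,-5,-2/3, 4/13,  1,1,1,1,1,4, 4,7,9 ]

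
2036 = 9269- 7233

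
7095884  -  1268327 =5827557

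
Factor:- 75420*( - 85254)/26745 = 2^3*3^2*13^1*419^1*1093^1*1783^( - 1)  =  428657112/1783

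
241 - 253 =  - 12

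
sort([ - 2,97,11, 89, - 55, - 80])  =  [ - 80 , - 55, - 2,  11,89,97] 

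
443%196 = 51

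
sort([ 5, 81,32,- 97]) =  [-97,5, 32,81 ] 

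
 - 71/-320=71/320 = 0.22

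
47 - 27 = 20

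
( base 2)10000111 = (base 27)50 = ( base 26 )55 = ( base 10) 135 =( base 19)72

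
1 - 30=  - 29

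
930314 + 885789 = 1816103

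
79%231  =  79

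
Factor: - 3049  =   - 3049^1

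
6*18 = 108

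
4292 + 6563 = 10855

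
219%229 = 219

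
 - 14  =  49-63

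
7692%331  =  79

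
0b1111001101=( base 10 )973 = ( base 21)247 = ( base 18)301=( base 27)191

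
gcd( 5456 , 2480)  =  496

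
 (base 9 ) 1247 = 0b1110100110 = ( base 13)56B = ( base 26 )19O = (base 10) 934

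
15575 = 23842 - 8267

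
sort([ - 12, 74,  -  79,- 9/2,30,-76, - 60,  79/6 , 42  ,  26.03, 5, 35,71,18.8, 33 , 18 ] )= [ - 79,-76, - 60,- 12, - 9/2,  5,79/6,18, 18.8, 26.03, 30, 33, 35,42, 71,74]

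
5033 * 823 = 4142159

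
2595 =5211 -2616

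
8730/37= 235 + 35/37 =235.95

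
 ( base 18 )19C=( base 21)12F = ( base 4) 13302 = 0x1F2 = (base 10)498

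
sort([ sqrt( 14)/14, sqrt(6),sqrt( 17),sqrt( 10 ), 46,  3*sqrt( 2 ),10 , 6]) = [sqrt(14 ) /14,  sqrt ( 6 ), sqrt( 10), sqrt(17),  3 * sqrt( 2),  6 , 10, 46]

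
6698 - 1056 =5642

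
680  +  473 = 1153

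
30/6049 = 30/6049 = 0.00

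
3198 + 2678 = 5876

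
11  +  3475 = 3486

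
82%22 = 16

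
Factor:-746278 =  - 2^1*13^1*28703^1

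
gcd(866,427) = 1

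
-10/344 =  - 5/172  =  -  0.03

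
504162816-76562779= 427600037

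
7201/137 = 7201/137 = 52.56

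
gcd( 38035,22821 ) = 7607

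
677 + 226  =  903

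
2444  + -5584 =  - 3140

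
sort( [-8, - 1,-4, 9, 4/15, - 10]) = [ -10,  -  8, - 4, - 1,  4/15,  9] 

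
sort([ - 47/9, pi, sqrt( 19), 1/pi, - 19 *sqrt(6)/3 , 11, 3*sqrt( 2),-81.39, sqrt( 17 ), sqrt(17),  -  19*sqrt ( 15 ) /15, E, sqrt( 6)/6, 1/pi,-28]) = [ - 81.39, - 28, - 19*sqrt( 6)/3, - 47/9, - 19*sqrt( 15)/15,1/pi,1/pi , sqrt ( 6)/6 , E, pi, sqrt (17), sqrt( 17),3*sqrt ( 2) , sqrt( 19),11 ] 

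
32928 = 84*392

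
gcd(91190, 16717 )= 1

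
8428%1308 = 580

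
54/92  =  27/46 = 0.59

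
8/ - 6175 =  -1 + 6167/6175 = - 0.00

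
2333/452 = 2333/452 = 5.16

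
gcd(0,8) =8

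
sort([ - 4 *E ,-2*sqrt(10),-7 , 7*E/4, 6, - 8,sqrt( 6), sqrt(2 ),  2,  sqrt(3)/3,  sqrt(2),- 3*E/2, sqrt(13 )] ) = [  -  4*E, - 8,  -  7, - 2*sqrt( 10), - 3*E/2,  sqrt( 3 ) /3,sqrt(2),sqrt( 2),2,sqrt( 6),sqrt(13),  7*E/4, 6]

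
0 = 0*40757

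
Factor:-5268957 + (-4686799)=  -2^2*461^1*5399^1  =  - 9955756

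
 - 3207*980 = - 3142860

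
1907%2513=1907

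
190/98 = 95/49 = 1.94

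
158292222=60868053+97424169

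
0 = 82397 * 0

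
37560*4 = 150240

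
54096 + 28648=82744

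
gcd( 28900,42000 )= 100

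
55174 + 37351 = 92525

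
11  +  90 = 101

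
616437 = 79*7803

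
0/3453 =0 =0.00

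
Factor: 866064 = 2^4*3^1 * 18043^1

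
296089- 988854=  -  692765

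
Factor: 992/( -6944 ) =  - 7^(- 1)  =  -1/7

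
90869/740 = 90869/740  =  122.80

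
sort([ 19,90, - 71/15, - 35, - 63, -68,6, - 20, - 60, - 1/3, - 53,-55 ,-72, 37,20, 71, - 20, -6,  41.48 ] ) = [ -72 ,-68, - 63, - 60, -55, - 53,  -  35, - 20 , - 20,-6, - 71/15 , - 1/3,6, 19, 20,37,41.48,71,90]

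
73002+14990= 87992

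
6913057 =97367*71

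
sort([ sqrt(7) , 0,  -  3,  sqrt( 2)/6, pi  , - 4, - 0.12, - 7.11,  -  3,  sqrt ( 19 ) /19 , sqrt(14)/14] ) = [ - 7.11, - 4,-3 , - 3, - 0.12,0, sqrt(19)/19,sqrt(2 ) /6, sqrt( 14)/14,sqrt( 7) , pi] 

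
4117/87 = 47+28/87 =47.32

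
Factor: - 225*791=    - 3^2*5^2*7^1*113^1 = -  177975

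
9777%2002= 1769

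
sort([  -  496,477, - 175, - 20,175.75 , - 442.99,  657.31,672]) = [ - 496, - 442.99, - 175, - 20,175.75,477, 657.31, 672]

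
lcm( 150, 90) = 450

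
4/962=2/481 = 0.00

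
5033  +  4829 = 9862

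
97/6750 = 97/6750 = 0.01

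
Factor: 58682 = 2^1*13^1*37^1 * 61^1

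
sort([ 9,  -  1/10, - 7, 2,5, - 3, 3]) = [ - 7, - 3,-1/10,2 , 3, 5,9 ]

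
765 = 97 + 668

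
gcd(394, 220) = 2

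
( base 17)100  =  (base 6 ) 1201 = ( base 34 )8H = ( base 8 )441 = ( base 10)289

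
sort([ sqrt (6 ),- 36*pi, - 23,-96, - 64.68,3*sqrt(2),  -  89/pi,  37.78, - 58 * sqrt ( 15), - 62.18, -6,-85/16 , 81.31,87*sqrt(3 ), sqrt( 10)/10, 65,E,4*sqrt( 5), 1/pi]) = [ - 58 * sqrt(15), - 36*pi, - 96 ,-64.68, -62.18, - 89/pi,  -  23, - 6,  -  85/16, sqrt( 10 ) /10,1/pi,sqrt(6) , E , 3*sqrt( 2),4*sqrt( 5 )  ,  37.78, 65, 81.31, 87 * sqrt ( 3)]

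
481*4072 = 1958632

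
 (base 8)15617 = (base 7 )26366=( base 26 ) AB9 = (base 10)7055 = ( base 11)5334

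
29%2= 1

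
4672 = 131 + 4541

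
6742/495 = 6742/495  =  13.62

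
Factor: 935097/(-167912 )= - 2^(  -  3)*3^1*139^( - 1)*151^( - 1)*353^1*883^1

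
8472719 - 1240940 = 7231779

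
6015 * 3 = 18045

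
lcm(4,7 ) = 28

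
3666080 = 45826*80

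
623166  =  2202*283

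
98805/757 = 130+ 395/757 = 130.52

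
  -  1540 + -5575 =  - 7115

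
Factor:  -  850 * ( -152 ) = 129200  =  2^4 *5^2 * 17^1 * 19^1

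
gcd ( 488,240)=8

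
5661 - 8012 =  -  2351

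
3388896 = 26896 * 126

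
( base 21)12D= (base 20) 14g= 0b111110000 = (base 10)496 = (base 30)gg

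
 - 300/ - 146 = 2+4/73 = 2.05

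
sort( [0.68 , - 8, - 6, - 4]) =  [ - 8, - 6,-4,0.68 ] 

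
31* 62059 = 1923829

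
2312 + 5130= 7442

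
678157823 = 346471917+331685906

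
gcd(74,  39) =1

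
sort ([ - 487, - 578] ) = [-578,-487]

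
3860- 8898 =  - 5038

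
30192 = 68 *444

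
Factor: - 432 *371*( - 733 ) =117479376 = 2^4*3^3 *7^1*53^1*733^1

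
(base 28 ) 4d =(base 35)3k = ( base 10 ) 125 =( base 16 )7d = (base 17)76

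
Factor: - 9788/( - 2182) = 2^1 * 1091^( - 1)*2447^1 = 4894/1091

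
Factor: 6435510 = 2^1*3^1*5^1 * 214517^1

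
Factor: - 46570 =-2^1*5^1 * 4657^1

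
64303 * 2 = 128606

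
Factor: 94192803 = 3^2*347^1*30161^1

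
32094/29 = 1106 + 20/29 =1106.69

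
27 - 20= 7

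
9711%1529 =537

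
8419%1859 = 983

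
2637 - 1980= 657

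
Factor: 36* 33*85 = 2^2*3^3*5^1*11^1*17^1 = 100980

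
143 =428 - 285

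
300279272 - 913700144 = - 613420872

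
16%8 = 0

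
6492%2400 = 1692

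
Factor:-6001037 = -7^1*43^1*19937^1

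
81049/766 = 105 + 619/766 = 105.81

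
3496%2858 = 638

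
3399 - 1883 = 1516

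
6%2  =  0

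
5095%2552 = 2543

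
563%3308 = 563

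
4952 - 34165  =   - 29213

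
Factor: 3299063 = 61^1*54083^1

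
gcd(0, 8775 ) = 8775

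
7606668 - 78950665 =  - 71343997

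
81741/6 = 27247/2 = 13623.50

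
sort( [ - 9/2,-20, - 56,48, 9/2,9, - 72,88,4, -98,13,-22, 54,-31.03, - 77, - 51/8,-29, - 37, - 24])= [ - 98 , - 77 , - 72, - 56 , - 37,  -  31.03, - 29,  -  24,-22, - 20, - 51/8 ,-9/2,4,9/2,9,13, 48, 54, 88 ] 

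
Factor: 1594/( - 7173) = -2/9 = - 2^1 * 3^( - 2)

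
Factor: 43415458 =2^1 * 127^1*170927^1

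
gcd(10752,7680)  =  1536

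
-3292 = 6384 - 9676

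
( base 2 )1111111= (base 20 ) 67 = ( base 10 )127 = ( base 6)331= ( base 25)52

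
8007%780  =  207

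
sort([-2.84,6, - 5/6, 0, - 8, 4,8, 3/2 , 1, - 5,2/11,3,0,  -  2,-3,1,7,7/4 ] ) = [-8 , -5,  -  3, - 2.84,-2,-5/6, 0,0,2/11, 1, 1, 3/2,  7/4, 3, 4, 6, 7, 8 ]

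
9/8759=9/8759= 0.00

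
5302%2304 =694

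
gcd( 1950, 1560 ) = 390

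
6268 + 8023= 14291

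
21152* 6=126912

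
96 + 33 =129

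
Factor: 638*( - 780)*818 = -2^4*3^1*5^1*11^1*13^1*29^1*409^1 = - 407069520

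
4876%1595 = 91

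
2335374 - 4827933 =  - 2492559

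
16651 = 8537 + 8114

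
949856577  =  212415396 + 737441181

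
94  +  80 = 174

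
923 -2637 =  - 1714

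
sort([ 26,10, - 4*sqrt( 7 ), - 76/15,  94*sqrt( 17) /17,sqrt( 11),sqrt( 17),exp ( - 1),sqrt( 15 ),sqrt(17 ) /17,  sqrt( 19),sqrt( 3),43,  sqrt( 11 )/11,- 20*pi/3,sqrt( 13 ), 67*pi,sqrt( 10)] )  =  [ - 20 * pi/3,-4*sqrt( 7 ), -76/15,sqrt( 17 ) /17,sqrt(11 )/11,exp( -1 ),sqrt( 3 ),  sqrt (10), sqrt( 11 ), sqrt ( 13), sqrt( 15),sqrt(17),sqrt( 19 ),10, 94*sqrt( 17 ) /17,26, 43 , 67*pi ]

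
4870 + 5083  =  9953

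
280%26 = 20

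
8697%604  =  241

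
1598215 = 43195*37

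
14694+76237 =90931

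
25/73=25/73 = 0.34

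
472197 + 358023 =830220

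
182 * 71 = 12922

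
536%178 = 2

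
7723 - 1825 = 5898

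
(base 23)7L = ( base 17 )ac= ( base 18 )a2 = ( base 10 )182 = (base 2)10110110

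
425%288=137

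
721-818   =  -97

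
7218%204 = 78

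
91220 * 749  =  68323780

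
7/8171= 7/8171=0.00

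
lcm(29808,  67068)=268272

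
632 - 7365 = -6733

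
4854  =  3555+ 1299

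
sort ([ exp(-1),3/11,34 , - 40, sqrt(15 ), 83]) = [ - 40,3/11,exp(-1),sqrt(15),34,83]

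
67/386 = 67/386 = 0.17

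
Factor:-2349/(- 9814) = 2^(  -  1 ) * 3^4*7^( - 1 )*29^1 * 701^(-1)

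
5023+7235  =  12258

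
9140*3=27420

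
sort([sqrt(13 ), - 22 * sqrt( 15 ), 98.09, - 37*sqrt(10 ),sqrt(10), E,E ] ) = [- 37 * sqrt (10 ), - 22*sqrt ( 15),E , E,sqrt(10 ), sqrt ( 13 ), 98.09 ]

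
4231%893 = 659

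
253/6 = 253/6  =  42.17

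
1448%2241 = 1448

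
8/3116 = 2/779 =0.00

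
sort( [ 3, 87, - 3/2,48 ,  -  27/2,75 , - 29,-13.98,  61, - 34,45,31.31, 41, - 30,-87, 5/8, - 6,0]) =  [ -87,  -  34  , - 30,  -  29,- 13.98,- 27/2,-6, - 3/2,0, 5/8,3,31.31,41,45, 48,61  ,  75, 87 ]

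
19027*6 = 114162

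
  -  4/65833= -4/65833 = - 0.00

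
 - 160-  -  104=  - 56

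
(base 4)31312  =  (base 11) 736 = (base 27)15m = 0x376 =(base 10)886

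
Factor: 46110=2^1*3^1 * 5^1*29^1*53^1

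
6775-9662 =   -  2887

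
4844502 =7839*618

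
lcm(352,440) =1760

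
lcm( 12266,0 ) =0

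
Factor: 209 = 11^1 * 19^1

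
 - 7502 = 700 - 8202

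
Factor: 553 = 7^1* 79^1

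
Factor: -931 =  -7^2*19^1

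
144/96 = 3/2= 1.50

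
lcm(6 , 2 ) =6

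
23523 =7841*3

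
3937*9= 35433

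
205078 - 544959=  - 339881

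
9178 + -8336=842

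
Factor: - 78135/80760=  - 5209/5384 = - 2^ ( - 3 ) * 673^( - 1)*5209^1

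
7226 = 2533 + 4693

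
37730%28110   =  9620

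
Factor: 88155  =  3^3*5^1*653^1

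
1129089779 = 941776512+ 187313267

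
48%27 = 21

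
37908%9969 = 8001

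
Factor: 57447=3^2*13^1*491^1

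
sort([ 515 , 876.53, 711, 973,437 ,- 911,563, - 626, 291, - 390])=[ - 911,-626, - 390, 291 , 437 , 515, 563 , 711 , 876.53 , 973]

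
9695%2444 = 2363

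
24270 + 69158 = 93428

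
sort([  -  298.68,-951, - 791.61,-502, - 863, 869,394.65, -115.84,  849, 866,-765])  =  [ - 951, - 863,- 791.61,-765,  -  502, - 298.68, - 115.84, 394.65,849,866, 869] 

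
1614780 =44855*36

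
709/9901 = 709/9901 = 0.07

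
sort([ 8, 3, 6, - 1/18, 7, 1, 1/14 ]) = [ -1/18,1/14 , 1, 3,6, 7,8]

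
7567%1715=707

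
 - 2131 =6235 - 8366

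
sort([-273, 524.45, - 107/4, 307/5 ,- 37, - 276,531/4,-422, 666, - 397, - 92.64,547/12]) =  [  -  422, - 397, - 276, - 273, - 92.64, - 37, - 107/4,547/12,307/5, 531/4, 524.45,666 ]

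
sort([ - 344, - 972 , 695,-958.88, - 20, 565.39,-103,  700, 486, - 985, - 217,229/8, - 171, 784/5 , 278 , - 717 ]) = [ - 985, - 972, - 958.88, - 717, - 344,- 217, - 171 ,-103,-20,  229/8,784/5, 278, 486,  565.39, 695  ,  700]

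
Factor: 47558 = 2^1*7^1 * 43^1* 79^1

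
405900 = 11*36900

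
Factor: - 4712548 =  - 2^2*53^1*22229^1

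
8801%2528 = 1217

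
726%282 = 162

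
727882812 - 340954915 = 386927897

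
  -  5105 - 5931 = - 11036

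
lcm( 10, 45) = 90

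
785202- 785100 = 102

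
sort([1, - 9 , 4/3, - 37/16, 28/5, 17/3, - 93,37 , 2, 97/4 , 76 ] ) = [ - 93, - 9, - 37/16,1, 4/3, 2,  28/5, 17/3,  97/4,  37, 76 ] 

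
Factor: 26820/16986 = 2^1*3^1*5^1*19^(-1) = 30/19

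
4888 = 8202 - 3314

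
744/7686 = 124/1281 = 0.10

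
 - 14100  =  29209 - 43309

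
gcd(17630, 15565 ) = 5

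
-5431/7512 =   -  1 + 2081/7512  =  - 0.72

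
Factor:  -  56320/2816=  - 2^2*5^1  =  - 20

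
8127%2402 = 921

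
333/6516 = 37/724 = 0.05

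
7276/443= 7276/443 = 16.42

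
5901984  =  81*72864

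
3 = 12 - 9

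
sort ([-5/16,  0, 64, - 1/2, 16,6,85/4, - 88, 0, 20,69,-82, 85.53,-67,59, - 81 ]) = [ - 88,-82 , - 81, - 67, - 1/2,  -  5/16, 0 , 0,6 , 16,  20, 85/4,59, 64,  69 , 85.53]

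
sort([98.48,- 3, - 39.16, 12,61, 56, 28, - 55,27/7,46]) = [ - 55, - 39.16, - 3,27/7,12,28,46,56, 61,98.48]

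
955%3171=955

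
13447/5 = 2689 + 2/5 = 2689.40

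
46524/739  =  62 + 706/739 = 62.96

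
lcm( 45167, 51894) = 2439018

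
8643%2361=1560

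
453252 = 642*706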